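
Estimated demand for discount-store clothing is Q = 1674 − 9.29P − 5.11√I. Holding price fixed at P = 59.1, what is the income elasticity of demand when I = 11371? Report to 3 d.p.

-0.470

At P = 59.1, I = 11371: Q = 580.057.
Holding P constant, ∂Q/∂I = -5.11/(2√I) = -0.0239603.
η_I = (∂Q/∂I)·(I/Q) = -0.0239603 × (11371/580.057) = -0.470.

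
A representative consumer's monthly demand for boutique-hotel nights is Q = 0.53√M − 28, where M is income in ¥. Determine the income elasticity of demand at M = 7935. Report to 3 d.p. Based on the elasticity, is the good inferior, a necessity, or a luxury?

1.229 (luxury)

At M = 7935: Q = 19.212.
dQ/dM = 0.53/(2√M) = 0.0029749 at this income.
η = (dQ/dM)·(M/Q) = 0.0029749 × (7935/19.212) = 1.229.
Since η > 1, the good is a luxury.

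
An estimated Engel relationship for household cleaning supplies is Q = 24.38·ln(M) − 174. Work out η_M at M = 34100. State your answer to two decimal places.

0.30

At M = 34100: Q = 80.455.
dQ/dM = 24.38/M = 0.000714956 at this income.
η = (dQ/dM)·(M/Q) = 0.000714956 × (34100/80.455) = 0.30.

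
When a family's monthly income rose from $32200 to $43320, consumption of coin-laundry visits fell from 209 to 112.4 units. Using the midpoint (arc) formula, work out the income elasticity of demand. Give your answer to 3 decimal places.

ΔQ = 112.4 − 209 = -96.6; midpoint Q̄ = (209 + 112.4)/2 = 160.7.
ΔI = 43320 − 32200 = 11120; midpoint Ī = (32200 + 43320)/2 = 37760.
η = (ΔQ/Q̄) ÷ (ΔI/Ī) = (-96.6/160.7) ÷ (11120/37760) = -2.041.

-2.041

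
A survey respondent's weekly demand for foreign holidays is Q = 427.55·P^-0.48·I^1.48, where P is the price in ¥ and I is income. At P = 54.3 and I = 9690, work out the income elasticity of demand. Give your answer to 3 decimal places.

1.480

For a multiplicative demand Q = A·P^α·I^β, the income elasticity is β everywhere.
Here β = 1.48, so η = 1.480.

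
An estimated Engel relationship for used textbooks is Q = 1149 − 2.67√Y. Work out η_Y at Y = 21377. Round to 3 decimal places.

-0.257

At Y = 21377: Q = 758.623.
dQ/dY = -2.67/(2√Y) = -0.00913078 at this income.
η = (dQ/dY)·(Y/Q) = -0.00913078 × (21377/758.623) = -0.257.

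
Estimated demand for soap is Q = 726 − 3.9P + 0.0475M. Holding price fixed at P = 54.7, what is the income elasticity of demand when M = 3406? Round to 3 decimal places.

At P = 54.7, M = 3406: Q = 674.455.
Holding P constant, ∂Q/∂M = 0.0475.
η_M = (∂Q/∂M)·(M/Q) = 0.0475 × (3406/674.455) = 0.240.

0.240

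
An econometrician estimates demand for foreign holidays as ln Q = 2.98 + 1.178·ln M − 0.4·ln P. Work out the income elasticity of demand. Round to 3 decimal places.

1.178

In a log-linear demand, the coefficient on ln M is the income elasticity.
So η = 1.178.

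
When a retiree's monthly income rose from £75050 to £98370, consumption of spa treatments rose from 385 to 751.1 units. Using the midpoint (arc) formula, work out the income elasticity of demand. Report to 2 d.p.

ΔQ = 751.1 − 385 = 366.1; midpoint Q̄ = (385 + 751.1)/2 = 568.05.
ΔI = 98370 − 75050 = 23320; midpoint Ī = (75050 + 98370)/2 = 86710.
η = (ΔQ/Q̄) ÷ (ΔI/Ī) = (366.1/568.05) ÷ (23320/86710) = 2.40.

2.40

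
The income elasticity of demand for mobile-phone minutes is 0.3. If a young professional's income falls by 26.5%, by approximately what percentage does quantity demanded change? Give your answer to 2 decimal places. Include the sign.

-7.95%

%ΔQ ≈ η × %ΔI = 0.3 × (-26.5%) = -7.95%.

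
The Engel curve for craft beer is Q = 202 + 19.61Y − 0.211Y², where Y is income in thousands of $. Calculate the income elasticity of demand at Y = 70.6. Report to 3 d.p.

At Y = 70.6: Q = 534.7660.
dQ/dY = 19.61 − 0.422Y = -10.18320.
η = (dQ/dY)·(Y/Q) = -10.18320 × (70.6/534.7660) = -1.344.

-1.344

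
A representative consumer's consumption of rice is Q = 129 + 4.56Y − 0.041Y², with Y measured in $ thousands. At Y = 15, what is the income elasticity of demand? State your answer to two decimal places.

At Y = 15: Q = 188.1750.
dQ/dY = 4.56 − 0.082Y = 3.33000.
η = (dQ/dY)·(Y/Q) = 3.33000 × (15/188.1750) = 0.27.

0.27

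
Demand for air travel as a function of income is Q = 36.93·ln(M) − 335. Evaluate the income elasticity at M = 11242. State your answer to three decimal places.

3.903

At M = 11242: Q = 9.461.
dQ/dM = 36.93/M = 0.003285 at this income.
η = (dQ/dM)·(M/Q) = 0.003285 × (11242/9.461) = 3.903.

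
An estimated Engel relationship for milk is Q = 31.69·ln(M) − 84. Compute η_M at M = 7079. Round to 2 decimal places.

At M = 7079: Q = 196.928.
dQ/dM = 31.69/M = 0.00447662 at this income.
η = (dQ/dM)·(M/Q) = 0.00447662 × (7079/196.928) = 0.16.

0.16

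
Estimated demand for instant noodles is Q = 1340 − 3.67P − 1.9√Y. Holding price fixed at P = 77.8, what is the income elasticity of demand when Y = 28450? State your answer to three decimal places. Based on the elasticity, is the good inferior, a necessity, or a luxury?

At P = 77.8, Y = 28450: Q = 733.999.
Holding P constant, ∂Q/∂Y = -1.9/(2√Y) = -0.00563226.
η_Y = (∂Q/∂Y)·(Y/Q) = -0.00563226 × (28450/733.999) = -0.218.
Since η < 0, this is an inferior good.

-0.218 (inferior good)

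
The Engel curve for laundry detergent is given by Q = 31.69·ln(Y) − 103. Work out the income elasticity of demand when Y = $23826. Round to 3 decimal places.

0.146

At Y = 23826: Q = 216.389.
dQ/dY = 31.69/Y = 0.00133006 at this income.
η = (dQ/dY)·(Y/Q) = 0.00133006 × (23826/216.389) = 0.146.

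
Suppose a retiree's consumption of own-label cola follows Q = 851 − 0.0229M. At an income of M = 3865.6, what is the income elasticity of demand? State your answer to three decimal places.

-0.116

At M = 3865.6: Q = 762.478.
dQ/dM = −0.0229.
η = (dQ/dM)·(M/Q) = -0.0229 × (3865.6/762.478) = -0.116.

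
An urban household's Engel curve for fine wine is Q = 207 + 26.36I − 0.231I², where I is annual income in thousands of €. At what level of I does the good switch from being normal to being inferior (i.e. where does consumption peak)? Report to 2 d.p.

dQ/dI = 26.36 − 0.462I.
The good is inferior where dQ/dI < 0. Setting dQ/dI = 0 gives I = 26.36 / 0.462 = 57.06.

57.06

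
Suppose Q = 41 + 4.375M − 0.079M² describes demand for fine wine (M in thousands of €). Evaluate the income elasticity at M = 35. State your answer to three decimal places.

-0.415

At M = 35: Q = 97.3500.
dQ/dM = 4.375 − 0.158M = -1.15500.
η = (dQ/dM)·(M/Q) = -1.15500 × (35/97.3500) = -0.415.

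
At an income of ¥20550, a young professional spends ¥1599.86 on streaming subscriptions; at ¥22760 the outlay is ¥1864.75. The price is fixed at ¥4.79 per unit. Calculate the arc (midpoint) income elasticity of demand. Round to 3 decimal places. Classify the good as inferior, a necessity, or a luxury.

With a constant price, Q₁ = 1599.86/4.79 = 334.000 and Q₂ = 1864.75/4.79 = 389.301 (equivalently, work directly with expenditure since P cancels).
Midpoint %ΔQ = (1864.75 − 1599.86)/1732.30 = 0.15291; midpoint %ΔI = (22760 − 20550)/21655 = 0.10205.
η = 0.15291 / 0.10205 = 1.498.
η > 1 ⇒ luxury.

1.498 (luxury)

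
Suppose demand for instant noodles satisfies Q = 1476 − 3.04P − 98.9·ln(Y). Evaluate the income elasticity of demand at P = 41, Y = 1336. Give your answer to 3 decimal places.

At P = 41, Y = 1336: Q = 639.534.
Holding P constant, ∂Q/∂Y = -98.9/Y = -0.0740269.
η_Y = (∂Q/∂Y)·(Y/Q) = -0.0740269 × (1336/639.534) = -0.155.

-0.155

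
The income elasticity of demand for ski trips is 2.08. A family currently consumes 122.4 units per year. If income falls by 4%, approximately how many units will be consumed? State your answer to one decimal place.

%ΔQ ≈ η × %ΔI = 2.08 × (-4%) = -8.32%.
New Q ≈ 122.4 × (1 − 0.0832) = 112.2.

112.2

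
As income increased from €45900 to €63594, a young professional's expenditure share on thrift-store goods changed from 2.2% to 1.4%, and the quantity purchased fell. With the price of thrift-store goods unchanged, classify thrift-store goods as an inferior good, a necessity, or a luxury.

inferior good

Quantity demanded falls as income rises, so η < 0.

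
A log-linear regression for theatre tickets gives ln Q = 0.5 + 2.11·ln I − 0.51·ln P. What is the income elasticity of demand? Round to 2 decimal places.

2.11

In a log-linear demand, the coefficient on ln I is the income elasticity.
So η = 2.11.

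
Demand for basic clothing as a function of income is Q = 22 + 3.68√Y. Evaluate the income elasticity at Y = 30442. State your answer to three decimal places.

0.483

At Y = 30442: Q = 664.073.
dQ/dY = 3.68/(2√Y) = 0.0105458 at this income.
η = (dQ/dY)·(Y/Q) = 0.0105458 × (30442/664.073) = 0.483.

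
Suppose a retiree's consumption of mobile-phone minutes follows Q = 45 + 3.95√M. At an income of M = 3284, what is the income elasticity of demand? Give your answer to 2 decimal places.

At M = 3284: Q = 271.359.
dQ/dM = 3.95/(2√M) = 0.034464 at this income.
η = (dQ/dM)·(M/Q) = 0.034464 × (3284/271.359) = 0.42.

0.42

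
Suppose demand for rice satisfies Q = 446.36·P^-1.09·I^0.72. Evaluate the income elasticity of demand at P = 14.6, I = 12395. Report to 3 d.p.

For a multiplicative demand Q = A·P^α·I^β, the income elasticity is β everywhere.
Here β = 0.72, so η = 0.720.

0.720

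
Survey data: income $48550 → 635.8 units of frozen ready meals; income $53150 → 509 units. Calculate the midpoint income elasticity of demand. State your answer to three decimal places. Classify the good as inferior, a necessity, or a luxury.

ΔQ = 509 − 635.8 = -126.8; midpoint Q̄ = (635.8 + 509)/2 = 572.4.
ΔI = 53150 − 48550 = 4600; midpoint Ī = (48550 + 53150)/2 = 50850.
η = (ΔQ/Q̄) ÷ (ΔI/Ī) = (-126.8/572.4) ÷ (4600/50850) = -2.449.
η < 0 ⇒ inferior good.

-2.449 (inferior good)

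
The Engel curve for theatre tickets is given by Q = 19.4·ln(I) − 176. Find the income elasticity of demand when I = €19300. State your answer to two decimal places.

At I = 19300: Q = 15.436.
dQ/dI = 19.4/I = 0.00100518 at this income.
η = (dQ/dI)·(I/Q) = 0.00100518 × (19300/15.436) = 1.26.

1.26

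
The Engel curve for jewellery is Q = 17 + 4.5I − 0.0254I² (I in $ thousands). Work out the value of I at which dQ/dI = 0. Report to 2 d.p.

dQ/dI = 4.5 − 0.0508I.
The good is inferior where dQ/dI < 0. Setting dQ/dI = 0 gives I = 4.5 / 0.0508 = 88.58.

88.58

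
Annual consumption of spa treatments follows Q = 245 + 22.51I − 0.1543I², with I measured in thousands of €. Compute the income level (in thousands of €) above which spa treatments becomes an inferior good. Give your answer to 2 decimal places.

72.94

dQ/dI = 22.51 − 0.3086I.
The good is inferior where dQ/dI < 0. Setting dQ/dI = 0 gives I = 22.51 / 0.3086 = 72.94.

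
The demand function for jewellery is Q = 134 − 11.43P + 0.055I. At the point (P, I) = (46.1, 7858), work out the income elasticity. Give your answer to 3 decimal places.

11.006

At P = 46.1, I = 7858: Q = 39.267.
Holding P constant, ∂Q/∂I = 0.055.
η_I = (∂Q/∂I)·(I/Q) = 0.055 × (7858/39.267) = 11.006.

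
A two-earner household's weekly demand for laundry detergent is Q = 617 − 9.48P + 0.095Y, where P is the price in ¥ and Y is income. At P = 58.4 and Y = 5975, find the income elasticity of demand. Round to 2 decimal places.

At P = 58.4, Y = 5975: Q = 630.993.
Holding P constant, ∂Q/∂Y = 0.095.
η_Y = (∂Q/∂Y)·(Y/Q) = 0.095 × (5975/630.993) = 0.90.

0.90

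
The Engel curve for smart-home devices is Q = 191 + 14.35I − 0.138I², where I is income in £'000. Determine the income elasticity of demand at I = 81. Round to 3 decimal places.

-1.448

At I = 81: Q = 447.9320.
dQ/dI = 14.35 − 0.276I = -8.00600.
η = (dQ/dI)·(I/Q) = -8.00600 × (81/447.9320) = -1.448.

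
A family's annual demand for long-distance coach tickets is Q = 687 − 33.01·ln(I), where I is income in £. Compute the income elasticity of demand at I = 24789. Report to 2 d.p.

-0.09

At I = 24789: Q = 353.000.
dQ/dI = -33.01/I = -0.00133164 at this income.
η = (dQ/dI)·(I/Q) = -0.00133164 × (24789/353.000) = -0.09.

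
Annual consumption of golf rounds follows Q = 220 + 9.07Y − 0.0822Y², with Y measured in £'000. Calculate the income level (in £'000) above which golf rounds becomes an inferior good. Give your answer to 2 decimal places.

dQ/dY = 9.07 − 0.1644Y.
The good is inferior where dQ/dY < 0. Setting dQ/dY = 0 gives Y = 9.07 / 0.1644 = 55.17.

55.17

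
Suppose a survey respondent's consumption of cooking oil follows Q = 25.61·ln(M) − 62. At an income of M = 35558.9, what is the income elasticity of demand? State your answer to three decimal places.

0.124

At M = 35558.9: Q = 206.366.
dQ/dM = 25.61/M = 0.000720214 at this income.
η = (dQ/dM)·(M/Q) = 0.000720214 × (35558.9/206.366) = 0.124.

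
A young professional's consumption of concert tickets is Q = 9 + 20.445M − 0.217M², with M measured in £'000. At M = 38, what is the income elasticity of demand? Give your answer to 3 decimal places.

At M = 38: Q = 472.5620.
dQ/dM = 20.445 − 0.434M = 3.95300.
η = (dQ/dM)·(M/Q) = 3.95300 × (38/472.5620) = 0.318.

0.318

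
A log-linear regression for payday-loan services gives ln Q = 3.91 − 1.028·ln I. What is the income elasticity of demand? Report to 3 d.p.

-1.028

In a log-linear demand, the coefficient on ln I is the income elasticity.
So η = -1.028.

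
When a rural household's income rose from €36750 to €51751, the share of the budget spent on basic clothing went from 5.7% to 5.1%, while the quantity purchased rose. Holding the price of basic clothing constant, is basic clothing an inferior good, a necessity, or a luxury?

Quantity rises but the budget share falls as income rises, so 0 < η < 1.

necessity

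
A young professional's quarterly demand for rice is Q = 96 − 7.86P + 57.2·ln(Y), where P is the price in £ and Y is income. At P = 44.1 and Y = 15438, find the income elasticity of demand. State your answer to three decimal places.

0.190

At P = 44.1, Y = 15438: Q = 301.044.
Holding P constant, ∂Q/∂Y = 57.2/Y = 0.00370514.
η_Y = (∂Q/∂Y)·(Y/Q) = 0.00370514 × (15438/301.044) = 0.190.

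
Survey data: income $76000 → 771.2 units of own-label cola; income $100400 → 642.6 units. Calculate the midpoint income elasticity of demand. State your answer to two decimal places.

-0.66

ΔQ = 642.6 − 771.2 = -128.6; midpoint Q̄ = (771.2 + 642.6)/2 = 706.9.
ΔI = 100400 − 76000 = 24400; midpoint Ī = (76000 + 100400)/2 = 88200.
η = (ΔQ/Q̄) ÷ (ΔI/Ī) = (-128.6/706.9) ÷ (24400/88200) = -0.66.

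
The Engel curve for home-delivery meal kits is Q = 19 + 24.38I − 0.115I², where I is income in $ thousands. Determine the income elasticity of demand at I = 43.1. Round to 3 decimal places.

At I = 43.1: Q = 856.1529.
dQ/dI = 24.38 − 0.23I = 14.46700.
η = (dQ/dI)·(I/Q) = 14.46700 × (43.1/856.1529) = 0.728.

0.728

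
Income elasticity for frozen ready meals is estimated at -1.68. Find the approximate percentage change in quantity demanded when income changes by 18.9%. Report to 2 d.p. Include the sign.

%ΔQ ≈ η × %ΔI = -1.68 × 18.9% = -31.75%.

-31.75%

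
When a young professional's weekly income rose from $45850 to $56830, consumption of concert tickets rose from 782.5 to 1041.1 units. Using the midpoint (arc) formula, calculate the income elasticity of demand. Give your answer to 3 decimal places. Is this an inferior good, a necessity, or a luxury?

ΔQ = 1041.1 − 782.5 = 258.6; midpoint Q̄ = (782.5 + 1041.1)/2 = 911.8.
ΔI = 56830 − 45850 = 10980; midpoint Ī = (45850 + 56830)/2 = 51340.
η = (ΔQ/Q̄) ÷ (ΔI/Ī) = (258.6/911.8) ÷ (10980/51340) = 1.326.
η > 1 ⇒ luxury.

1.326 (luxury)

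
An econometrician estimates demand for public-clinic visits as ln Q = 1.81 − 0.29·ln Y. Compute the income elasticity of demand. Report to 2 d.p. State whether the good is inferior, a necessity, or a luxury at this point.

-0.29 (inferior good)

In a log-linear demand, the coefficient on ln Y is the income elasticity.
So η = -0.29.
η < 0 ⇒ inferior good.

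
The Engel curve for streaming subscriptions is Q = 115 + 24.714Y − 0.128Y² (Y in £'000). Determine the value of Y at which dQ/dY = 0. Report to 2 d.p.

96.54

dQ/dY = 24.714 − 0.256Y.
The good is inferior where dQ/dY < 0. Setting dQ/dY = 0 gives Y = 24.714 / 0.256 = 96.54.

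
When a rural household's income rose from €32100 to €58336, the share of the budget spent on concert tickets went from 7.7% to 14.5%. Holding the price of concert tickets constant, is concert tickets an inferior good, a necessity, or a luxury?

luxury

The budget share rises as income rises, so η > 1.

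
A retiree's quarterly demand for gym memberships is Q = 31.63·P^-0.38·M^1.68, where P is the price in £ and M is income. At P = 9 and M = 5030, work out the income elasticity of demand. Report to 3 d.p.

For a multiplicative demand Q = A·P^α·M^β, the income elasticity is β everywhere.
Here β = 1.68, so η = 1.680.

1.680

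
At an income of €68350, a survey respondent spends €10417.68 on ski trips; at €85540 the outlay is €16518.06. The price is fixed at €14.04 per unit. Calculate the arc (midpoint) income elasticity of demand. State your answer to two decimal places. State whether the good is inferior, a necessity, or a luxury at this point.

2.03 (luxury)

With a constant price, Q₁ = 10417.68/14.04 = 742.000 and Q₂ = 16518.06/14.04 = 1176.500 (equivalently, work directly with expenditure since P cancels).
Midpoint %ΔQ = (16518.06 − 10417.68)/13467.87 = 0.45296; midpoint %ΔI = (85540 − 68350)/76945 = 0.22341.
η = 0.45296 / 0.22341 = 2.03.
η > 1 ⇒ luxury.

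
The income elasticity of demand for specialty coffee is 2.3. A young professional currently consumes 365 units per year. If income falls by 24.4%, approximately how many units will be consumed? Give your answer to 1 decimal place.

%ΔQ ≈ η × %ΔI = 2.3 × (-24.4%) = -56.12%.
New Q ≈ 365 × (1 − 0.5612) = 160.2.

160.2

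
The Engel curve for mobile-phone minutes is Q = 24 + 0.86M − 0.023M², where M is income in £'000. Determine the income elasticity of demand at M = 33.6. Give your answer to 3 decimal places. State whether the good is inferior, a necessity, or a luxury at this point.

-0.855 (inferior good)

At M = 33.6: Q = 26.9299.
dQ/dM = 0.86 − 0.046M = -0.68560.
η = (dQ/dM)·(M/Q) = -0.68560 × (33.6/26.9299) = -0.855.
η < 0 ⇒ inferior good.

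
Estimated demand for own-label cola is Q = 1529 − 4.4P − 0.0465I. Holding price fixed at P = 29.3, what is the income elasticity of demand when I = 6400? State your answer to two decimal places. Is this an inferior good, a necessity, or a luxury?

-0.27 (inferior good)

At P = 29.3, I = 6400: Q = 1102.480.
Holding P constant, ∂Q/∂I = −0.0465.
η_I = (∂Q/∂I)·(I/Q) = -0.0465 × (6400/1102.480) = -0.27.
Since η < 0, this is an inferior good.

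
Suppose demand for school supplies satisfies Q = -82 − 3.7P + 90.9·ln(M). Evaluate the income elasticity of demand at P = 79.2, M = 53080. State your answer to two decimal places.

0.15

At P = 79.2, M = 53080: Q = 613.912.
Holding P constant, ∂Q/∂M = 90.9/M = 0.00171251.
η_M = (∂Q/∂M)·(M/Q) = 0.00171251 × (53080/613.912) = 0.15.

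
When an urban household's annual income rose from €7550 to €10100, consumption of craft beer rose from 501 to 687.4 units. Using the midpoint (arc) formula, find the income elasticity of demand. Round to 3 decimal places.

ΔQ = 687.4 − 501 = 186.4; midpoint Q̄ = (501 + 687.4)/2 = 594.2.
ΔI = 10100 − 7550 = 2550; midpoint Ī = (7550 + 10100)/2 = 8825.
η = (ΔQ/Q̄) ÷ (ΔI/Ī) = (186.4/594.2) ÷ (2550/8825) = 1.086.

1.086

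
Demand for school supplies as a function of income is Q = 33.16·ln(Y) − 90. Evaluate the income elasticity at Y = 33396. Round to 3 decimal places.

At Y = 33396: Q = 255.401.
dQ/dY = 33.16/Y = 0.000992933 at this income.
η = (dQ/dY)·(Y/Q) = 0.000992933 × (33396/255.401) = 0.130.

0.130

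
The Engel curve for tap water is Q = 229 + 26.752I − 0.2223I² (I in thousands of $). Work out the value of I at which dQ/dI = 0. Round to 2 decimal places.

dQ/dI = 26.752 − 0.4446I.
The good is inferior where dQ/dI < 0. Setting dQ/dI = 0 gives I = 26.752 / 0.4446 = 60.17.

60.17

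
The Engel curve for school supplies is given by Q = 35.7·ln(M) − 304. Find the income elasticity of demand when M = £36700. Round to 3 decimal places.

0.501

At M = 36700: Q = 71.226.
dQ/dM = 35.7/M = 0.000972752 at this income.
η = (dQ/dM)·(M/Q) = 0.000972752 × (36700/71.226) = 0.501.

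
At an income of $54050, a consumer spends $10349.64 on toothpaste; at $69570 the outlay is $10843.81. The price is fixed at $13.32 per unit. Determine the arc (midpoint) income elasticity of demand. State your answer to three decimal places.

With a constant price, Q₁ = 10349.64/13.32 = 777.000 and Q₂ = 10843.81/13.32 = 814.100 (equivalently, work directly with expenditure since P cancels).
Midpoint %ΔQ = (10843.81 − 10349.64)/10596.72 = 0.04663; midpoint %ΔI = (69570 − 54050)/61810 = 0.25109.
η = 0.04663 / 0.25109 = 0.186.

0.186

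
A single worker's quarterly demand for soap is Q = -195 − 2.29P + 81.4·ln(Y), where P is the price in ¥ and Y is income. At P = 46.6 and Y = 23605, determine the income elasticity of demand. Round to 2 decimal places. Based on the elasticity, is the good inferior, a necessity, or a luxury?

At P = 46.6, Y = 23605: Q = 517.920.
Holding P constant, ∂Q/∂Y = 81.4/Y = 0.00344842.
η_Y = (∂Q/∂Y)·(Y/Q) = 0.00344842 × (23605/517.920) = 0.16.
Since 0 < η < 1, this is a necessity.

0.16 (necessity)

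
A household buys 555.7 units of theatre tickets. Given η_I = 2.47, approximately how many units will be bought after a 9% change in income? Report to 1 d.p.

%ΔQ ≈ η × %ΔI = 2.47 × 9% = 22.23%.
New Q ≈ 555.7 × (1 + 0.2223) = 679.2.

679.2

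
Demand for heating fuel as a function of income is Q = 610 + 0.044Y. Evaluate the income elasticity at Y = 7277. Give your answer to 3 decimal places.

0.344

At Y = 7277: Q = 930.188.
dQ/dY = 0.044.
η = (dQ/dY)·(Y/Q) = 0.044 × (7277/930.188) = 0.344.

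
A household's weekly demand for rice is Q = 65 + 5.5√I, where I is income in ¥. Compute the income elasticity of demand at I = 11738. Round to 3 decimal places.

0.451

At I = 11738: Q = 660.881.
dQ/dI = 5.5/(2√I) = 0.0253826 at this income.
η = (dQ/dI)·(I/Q) = 0.0253826 × (11738/660.881) = 0.451.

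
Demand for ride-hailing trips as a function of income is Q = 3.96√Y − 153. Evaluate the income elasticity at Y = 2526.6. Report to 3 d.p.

2.161

At Y = 2526.6: Q = 46.051.
dQ/dY = 3.96/(2√Y) = 0.039391 at this income.
η = (dQ/dY)·(Y/Q) = 0.039391 × (2526.6/46.051) = 2.161.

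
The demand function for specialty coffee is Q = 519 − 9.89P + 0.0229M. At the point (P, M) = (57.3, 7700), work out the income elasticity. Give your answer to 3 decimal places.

At P = 57.3, M = 7700: Q = 128.633.
Holding P constant, ∂Q/∂M = 0.0229.
η_M = (∂Q/∂M)·(M/Q) = 0.0229 × (7700/128.633) = 1.371.

1.371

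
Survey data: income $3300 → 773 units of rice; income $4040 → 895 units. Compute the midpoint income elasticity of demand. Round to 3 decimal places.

0.725

ΔQ = 895 − 773 = 122; midpoint Q̄ = (773 + 895)/2 = 834.
ΔI = 4040 − 3300 = 740; midpoint Ī = (3300 + 4040)/2 = 3670.
η = (ΔQ/Q̄) ÷ (ΔI/Ī) = (122/834) ÷ (740/3670) = 0.725.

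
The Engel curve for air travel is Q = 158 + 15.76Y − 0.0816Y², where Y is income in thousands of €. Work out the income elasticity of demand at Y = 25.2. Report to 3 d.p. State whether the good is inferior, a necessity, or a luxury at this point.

At Y = 25.2: Q = 503.3327.
dQ/dY = 15.76 − 0.1632Y = 11.64736.
η = (dQ/dY)·(Y/Q) = 11.64736 × (25.2/503.3327) = 0.583.
0 < η < 1 ⇒ necessity.

0.583 (necessity)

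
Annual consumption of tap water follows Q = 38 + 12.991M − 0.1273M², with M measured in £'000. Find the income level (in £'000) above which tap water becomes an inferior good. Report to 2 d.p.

51.03

dQ/dM = 12.991 − 0.2546M.
The good is inferior where dQ/dM < 0. Setting dQ/dM = 0 gives M = 12.991 / 0.2546 = 51.03.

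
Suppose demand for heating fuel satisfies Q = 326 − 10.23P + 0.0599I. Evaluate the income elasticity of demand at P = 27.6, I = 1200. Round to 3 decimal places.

0.622

At P = 27.6, I = 1200: Q = 115.532.
Holding P constant, ∂Q/∂I = 0.0599.
η_I = (∂Q/∂I)·(I/Q) = 0.0599 × (1200/115.532) = 0.622.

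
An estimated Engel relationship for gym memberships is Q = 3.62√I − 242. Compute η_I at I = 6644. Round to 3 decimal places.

2.780

At I = 6644: Q = 53.069.
dQ/dI = 3.62/(2√I) = 0.0222057 at this income.
η = (dQ/dI)·(I/Q) = 0.0222057 × (6644/53.069) = 2.780.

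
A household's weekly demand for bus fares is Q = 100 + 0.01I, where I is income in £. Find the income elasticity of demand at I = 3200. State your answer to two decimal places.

0.24

At I = 3200: Q = 132.000.
dQ/dI = 0.01.
η = (dQ/dI)·(I/Q) = 0.01 × (3200/132.000) = 0.24.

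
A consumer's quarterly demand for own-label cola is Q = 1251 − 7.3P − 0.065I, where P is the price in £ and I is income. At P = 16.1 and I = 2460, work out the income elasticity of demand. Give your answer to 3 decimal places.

At P = 16.1, I = 2460: Q = 973.570.
Holding P constant, ∂Q/∂I = −0.065.
η_I = (∂Q/∂I)·(I/Q) = -0.065 × (2460/973.570) = -0.164.

-0.164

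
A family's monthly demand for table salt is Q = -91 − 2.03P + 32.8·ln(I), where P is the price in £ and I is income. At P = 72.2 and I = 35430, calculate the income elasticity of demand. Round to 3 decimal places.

0.309

At P = 72.2, I = 35430: Q = 106.024.
Holding P constant, ∂Q/∂I = 32.8/I = 0.000925769.
η_I = (∂Q/∂I)·(I/Q) = 0.000925769 × (35430/106.024) = 0.309.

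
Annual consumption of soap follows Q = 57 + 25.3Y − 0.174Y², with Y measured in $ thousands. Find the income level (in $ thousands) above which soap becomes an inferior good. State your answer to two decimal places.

dQ/dY = 25.3 − 0.348Y.
The good is inferior where dQ/dY < 0. Setting dQ/dY = 0 gives Y = 25.3 / 0.348 = 72.70.

72.70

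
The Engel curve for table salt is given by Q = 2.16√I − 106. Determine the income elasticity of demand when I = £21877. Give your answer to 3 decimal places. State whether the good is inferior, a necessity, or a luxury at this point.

At I = 21877: Q = 213.483.
dQ/dI = 2.16/(2√I) = 0.0073018 at this income.
η = (dQ/dI)·(I/Q) = 0.0073018 × (21877/213.483) = 0.748.
Since 0 < η < 1, the good is a necessity.

0.748 (necessity)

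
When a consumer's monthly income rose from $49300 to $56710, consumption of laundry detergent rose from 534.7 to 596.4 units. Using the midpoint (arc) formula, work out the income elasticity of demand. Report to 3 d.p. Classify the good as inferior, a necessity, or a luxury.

ΔQ = 596.4 − 534.7 = 61.7; midpoint Q̄ = (534.7 + 596.4)/2 = 565.55.
ΔI = 56710 − 49300 = 7410; midpoint Ī = (49300 + 56710)/2 = 53005.
η = (ΔQ/Q̄) ÷ (ΔI/Ī) = (61.7/565.55) ÷ (7410/53005) = 0.780.
0 < η < 1 ⇒ necessity.

0.780 (necessity)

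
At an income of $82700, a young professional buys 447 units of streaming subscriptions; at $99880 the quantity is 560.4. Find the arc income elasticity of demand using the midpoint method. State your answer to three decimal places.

1.196

ΔQ = 560.4 − 447 = 113.4; midpoint Q̄ = (447 + 560.4)/2 = 503.7.
ΔI = 99880 − 82700 = 17180; midpoint Ī = (82700 + 99880)/2 = 91290.
η = (ΔQ/Q̄) ÷ (ΔI/Ī) = (113.4/503.7) ÷ (17180/91290) = 1.196.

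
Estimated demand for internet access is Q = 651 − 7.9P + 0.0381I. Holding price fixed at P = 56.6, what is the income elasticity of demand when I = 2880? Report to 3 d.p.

At P = 56.6, I = 2880: Q = 313.588.
Holding P constant, ∂Q/∂I = 0.0381.
η_I = (∂Q/∂I)·(I/Q) = 0.0381 × (2880/313.588) = 0.350.

0.350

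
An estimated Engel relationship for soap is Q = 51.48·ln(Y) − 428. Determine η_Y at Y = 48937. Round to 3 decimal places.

0.403

At Y = 48937: Q = 127.896.
dQ/dY = 51.48/Y = 0.00105196 at this income.
η = (dQ/dY)·(Y/Q) = 0.00105196 × (48937/127.896) = 0.403.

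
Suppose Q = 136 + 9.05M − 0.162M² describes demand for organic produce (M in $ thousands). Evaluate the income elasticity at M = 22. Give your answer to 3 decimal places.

0.165

At M = 22: Q = 256.6920.
dQ/dM = 9.05 − 0.324M = 1.92200.
η = (dQ/dM)·(M/Q) = 1.92200 × (22/256.6920) = 0.165.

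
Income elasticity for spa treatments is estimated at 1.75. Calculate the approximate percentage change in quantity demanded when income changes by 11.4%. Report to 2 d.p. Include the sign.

19.95%

%ΔQ ≈ η × %ΔI = 1.75 × 11.4% = 19.95%.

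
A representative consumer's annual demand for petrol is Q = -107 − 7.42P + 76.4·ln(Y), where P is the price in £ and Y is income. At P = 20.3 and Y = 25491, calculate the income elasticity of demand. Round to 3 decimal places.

0.148

At P = 20.3, Y = 25491: Q = 517.535.
Holding P constant, ∂Q/∂Y = 76.4/Y = 0.00299714.
η_Y = (∂Q/∂Y)·(Y/Q) = 0.00299714 × (25491/517.535) = 0.148.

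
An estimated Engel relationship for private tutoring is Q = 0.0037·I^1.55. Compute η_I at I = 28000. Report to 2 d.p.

For Q = A·I^β the income elasticity is constant and equal to β.
Here β = 1.55, so η = 1.55.

1.55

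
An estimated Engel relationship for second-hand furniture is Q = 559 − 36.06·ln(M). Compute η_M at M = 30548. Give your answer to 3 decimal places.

At M = 30548: Q = 186.606.
dQ/dM = -36.06/M = -0.00118044 at this income.
η = (dQ/dM)·(M/Q) = -0.00118044 × (30548/186.606) = -0.193.

-0.193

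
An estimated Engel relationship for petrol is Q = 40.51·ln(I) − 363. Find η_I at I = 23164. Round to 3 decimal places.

0.918

At I = 23164: Q = 44.140.
dQ/dI = 40.51/I = 0.00174883 at this income.
η = (dQ/dI)·(I/Q) = 0.00174883 × (23164/44.140) = 0.918.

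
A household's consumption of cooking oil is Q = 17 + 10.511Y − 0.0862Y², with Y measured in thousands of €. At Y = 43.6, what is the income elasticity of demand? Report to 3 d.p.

At Y = 43.6: Q = 311.4168.
dQ/dY = 10.511 − 0.1724Y = 2.99436.
η = (dQ/dY)·(Y/Q) = 2.99436 × (43.6/311.4168) = 0.419.

0.419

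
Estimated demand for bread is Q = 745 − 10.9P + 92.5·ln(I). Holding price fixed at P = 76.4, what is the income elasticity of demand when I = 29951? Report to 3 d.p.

At P = 76.4, I = 29951: Q = 865.667.
Holding P constant, ∂Q/∂I = 92.5/I = 0.00308838.
η_I = (∂Q/∂I)·(I/Q) = 0.00308838 × (29951/865.667) = 0.107.

0.107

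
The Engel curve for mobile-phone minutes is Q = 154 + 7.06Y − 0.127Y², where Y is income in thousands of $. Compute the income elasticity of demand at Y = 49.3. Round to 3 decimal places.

At Y = 49.3: Q = 193.3858.
dQ/dY = 7.06 − 0.254Y = -5.46220.
η = (dQ/dY)·(Y/Q) = -5.46220 × (49.3/193.3858) = -1.392.

-1.392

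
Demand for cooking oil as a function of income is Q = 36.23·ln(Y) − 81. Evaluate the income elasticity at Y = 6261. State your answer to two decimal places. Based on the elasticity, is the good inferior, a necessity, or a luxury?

0.15 (necessity)

At Y = 6261: Q = 235.726.
dQ/dY = 36.23/Y = 0.00578662 at this income.
η = (dQ/dY)·(Y/Q) = 0.00578662 × (6261/235.726) = 0.15.
Since 0 < η < 1, the good is a necessity.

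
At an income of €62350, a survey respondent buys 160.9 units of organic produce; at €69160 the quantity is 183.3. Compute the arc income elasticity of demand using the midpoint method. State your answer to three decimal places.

1.257

ΔQ = 183.3 − 160.9 = 22.4; midpoint Q̄ = (160.9 + 183.3)/2 = 172.1.
ΔI = 69160 − 62350 = 6810; midpoint Ī = (62350 + 69160)/2 = 65755.
η = (ΔQ/Q̄) ÷ (ΔI/Ī) = (22.4/172.1) ÷ (6810/65755) = 1.257.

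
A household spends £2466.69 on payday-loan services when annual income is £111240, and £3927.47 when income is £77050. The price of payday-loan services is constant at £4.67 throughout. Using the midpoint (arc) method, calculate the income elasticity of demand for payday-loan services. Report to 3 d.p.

With a constant price, Q₁ = 2466.69/4.67 = 528.199 and Q₂ = 3927.47/4.67 = 841.000 (equivalently, work directly with expenditure since P cancels).
Midpoint %ΔQ = (3927.47 − 2466.69)/3197.08 = 0.45691; midpoint %ΔI = (77050 − 111240)/94145 = -0.36316.
η = 0.45691 / -0.36316 = -1.258.

-1.258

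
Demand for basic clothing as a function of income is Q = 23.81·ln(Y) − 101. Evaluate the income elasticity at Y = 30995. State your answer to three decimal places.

At Y = 30995: Q = 145.233.
dQ/dY = 23.81/Y = 0.000768188 at this income.
η = (dQ/dY)·(Y/Q) = 0.000768188 × (30995/145.233) = 0.164.

0.164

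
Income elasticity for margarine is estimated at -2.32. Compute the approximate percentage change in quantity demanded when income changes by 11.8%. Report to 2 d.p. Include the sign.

%ΔQ ≈ η × %ΔI = -2.32 × 11.8% = -27.38%.

-27.38%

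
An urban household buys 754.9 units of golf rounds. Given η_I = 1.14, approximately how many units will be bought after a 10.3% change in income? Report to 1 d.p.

%ΔQ ≈ η × %ΔI = 1.14 × 10.3% = 11.742%.
New Q ≈ 754.9 × (1 + 0.11742) = 843.5.

843.5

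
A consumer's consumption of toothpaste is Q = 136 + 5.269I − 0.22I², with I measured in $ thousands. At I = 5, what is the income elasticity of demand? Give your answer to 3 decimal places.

At I = 5: Q = 156.8450.
dQ/dI = 5.269 − 0.44I = 3.06900.
η = (dQ/dI)·(I/Q) = 3.06900 × (5/156.8450) = 0.098.

0.098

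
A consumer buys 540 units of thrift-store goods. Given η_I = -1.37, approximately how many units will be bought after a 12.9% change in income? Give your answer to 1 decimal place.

444.6

%ΔQ ≈ η × %ΔI = -1.37 × 12.9% = -17.673%.
New Q ≈ 540 × (1 − 0.17673) = 444.6.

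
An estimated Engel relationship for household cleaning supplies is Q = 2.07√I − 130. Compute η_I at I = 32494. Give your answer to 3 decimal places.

0.767

At I = 32494: Q = 243.140.
dQ/dI = 2.07/(2√I) = 0.00574168 at this income.
η = (dQ/dI)·(I/Q) = 0.00574168 × (32494/243.140) = 0.767.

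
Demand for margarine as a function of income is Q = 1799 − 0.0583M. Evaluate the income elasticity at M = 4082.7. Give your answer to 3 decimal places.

At M = 4082.7: Q = 1560.979.
dQ/dM = −0.0583.
η = (dQ/dM)·(M/Q) = -0.0583 × (4082.7/1560.979) = -0.152.

-0.152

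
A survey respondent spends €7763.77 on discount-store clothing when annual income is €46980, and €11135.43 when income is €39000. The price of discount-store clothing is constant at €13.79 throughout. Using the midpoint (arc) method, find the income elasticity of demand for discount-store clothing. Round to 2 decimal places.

-1.92

With a constant price, Q₁ = 7763.77/13.79 = 563.000 and Q₂ = 11135.43/13.79 = 807.500 (equivalently, work directly with expenditure since P cancels).
Midpoint %ΔQ = (11135.43 − 7763.77)/9449.60 = 0.35680; midpoint %ΔI = (39000 − 46980)/42990 = -0.18562.
η = 0.35680 / -0.18562 = -1.92.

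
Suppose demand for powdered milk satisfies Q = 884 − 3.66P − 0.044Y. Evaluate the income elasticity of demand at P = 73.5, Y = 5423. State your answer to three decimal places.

At P = 73.5, Y = 5423: Q = 376.378.
Holding P constant, ∂Q/∂Y = −0.044.
η_Y = (∂Q/∂Y)·(Y/Q) = -0.044 × (5423/376.378) = -0.634.

-0.634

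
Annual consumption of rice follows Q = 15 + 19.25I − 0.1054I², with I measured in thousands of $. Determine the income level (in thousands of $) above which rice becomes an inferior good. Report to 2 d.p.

dQ/dI = 19.25 − 0.2108I.
The good is inferior where dQ/dI < 0. Setting dQ/dI = 0 gives I = 19.25 / 0.2108 = 91.32.

91.32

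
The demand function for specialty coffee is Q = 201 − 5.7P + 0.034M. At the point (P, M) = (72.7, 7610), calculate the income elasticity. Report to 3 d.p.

At P = 72.7, M = 7610: Q = 45.350.
Holding P constant, ∂Q/∂M = 0.034.
η_M = (∂Q/∂M)·(M/Q) = 0.034 × (7610/45.350) = 5.705.

5.705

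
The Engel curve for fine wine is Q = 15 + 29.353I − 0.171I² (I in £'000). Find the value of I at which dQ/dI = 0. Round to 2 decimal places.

85.83

dQ/dI = 29.353 − 0.342I.
The good is inferior where dQ/dI < 0. Setting dQ/dI = 0 gives I = 29.353 / 0.342 = 85.83.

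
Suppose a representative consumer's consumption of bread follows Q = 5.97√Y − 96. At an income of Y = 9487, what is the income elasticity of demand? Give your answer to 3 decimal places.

At Y = 9487: Q = 485.485.
dQ/dY = 5.97/(2√Y) = 0.0306464 at this income.
η = (dQ/dY)·(Y/Q) = 0.0306464 × (9487/485.485) = 0.599.

0.599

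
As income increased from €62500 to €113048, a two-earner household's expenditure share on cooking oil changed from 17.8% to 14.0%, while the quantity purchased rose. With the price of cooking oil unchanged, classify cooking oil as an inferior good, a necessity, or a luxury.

Quantity rises but the budget share falls as income rises, so 0 < η < 1.

necessity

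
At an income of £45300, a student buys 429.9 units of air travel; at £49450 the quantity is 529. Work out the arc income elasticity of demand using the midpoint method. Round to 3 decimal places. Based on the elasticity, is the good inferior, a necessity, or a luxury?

ΔQ = 529 − 429.9 = 99.1; midpoint Q̄ = (429.9 + 529)/2 = 479.45.
ΔI = 49450 − 45300 = 4150; midpoint Ī = (45300 + 49450)/2 = 47375.
η = (ΔQ/Q̄) ÷ (ΔI/Ī) = (99.1/479.45) ÷ (4150/47375) = 2.360.
η > 1 ⇒ luxury.

2.360 (luxury)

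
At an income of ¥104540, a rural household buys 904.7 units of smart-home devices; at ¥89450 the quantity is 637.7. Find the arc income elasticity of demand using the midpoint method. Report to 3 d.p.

ΔQ = 637.7 − 904.7 = -267; midpoint Q̄ = (904.7 + 637.7)/2 = 771.2.
ΔI = 89450 − 104540 = -15090; midpoint Ī = (104540 + 89450)/2 = 96995.
η = (ΔQ/Q̄) ÷ (ΔI/Ī) = (-267/771.2) ÷ (-15090/96995) = 2.225.

2.225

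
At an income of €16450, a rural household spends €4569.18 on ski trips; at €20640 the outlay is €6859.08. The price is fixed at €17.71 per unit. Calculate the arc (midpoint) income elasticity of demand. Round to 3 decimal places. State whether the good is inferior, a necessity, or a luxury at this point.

With a constant price, Q₁ = 4569.18/17.71 = 258.000 and Q₂ = 6859.08/17.71 = 387.300 (equivalently, work directly with expenditure since P cancels).
Midpoint %ΔQ = (6859.08 − 4569.18)/5714.13 = 0.40074; midpoint %ΔI = (20640 − 16450)/18545 = 0.22594.
η = 0.40074 / 0.22594 = 1.774.
η > 1 ⇒ luxury.

1.774 (luxury)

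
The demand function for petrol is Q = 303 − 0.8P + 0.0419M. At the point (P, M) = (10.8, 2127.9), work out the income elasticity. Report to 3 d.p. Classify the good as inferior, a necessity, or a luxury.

At P = 10.8, M = 2127.9: Q = 383.519.
Holding P constant, ∂Q/∂M = 0.0419.
η_M = (∂Q/∂M)·(M/Q) = 0.0419 × (2127.9/383.519) = 0.232.
Since 0 < η < 1, this is a necessity.

0.232 (necessity)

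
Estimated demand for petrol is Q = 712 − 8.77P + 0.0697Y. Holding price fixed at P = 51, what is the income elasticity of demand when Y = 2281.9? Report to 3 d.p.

0.375

At P = 51, Y = 2281.9: Q = 423.778.
Holding P constant, ∂Q/∂Y = 0.0697.
η_Y = (∂Q/∂Y)·(Y/Q) = 0.0697 × (2281.9/423.778) = 0.375.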